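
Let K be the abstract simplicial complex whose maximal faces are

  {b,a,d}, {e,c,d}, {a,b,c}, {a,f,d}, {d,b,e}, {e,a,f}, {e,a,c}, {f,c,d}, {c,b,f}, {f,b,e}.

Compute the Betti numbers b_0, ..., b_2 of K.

b_0 = 1, b_1 = 0, b_2 = 0.

Take the total order a < b < c < d < e < f on the vertex set. Then K (dimension 2) consists of the simplices:

  0-simplices (6): a, b, c, d, e, f
  1-simplices (15): ab, ac, ad, ae, af, bc, bd, be, bf, cd, ce, cf, de, df, ef
  2-simplices (10): abc, abd, ace, adf, aef, bcf, bde, bef, cde, cdf

Hence C_0 ≅ Z^6, C_1 ≅ Z^15, C_2 ≅ Z^10.

∂_1: C_1 → C_0 maps an edge to its endpoints' difference, ∂[p,q] = q − p. For instance
  ∂df = f − d.
The resulting 6×15 matrix has rank 5, and its Smith normal form has invariant factors (1,1,1,1,1).

The boundary map ∂_2: C_2 → C_1 acts by ∂[p,q,r] = [q,r] − [p,r] + [p,q]. For instance
  ∂ace = ce − ae + ac,
  ∂aef = ef − af + ae.
As a 15×10 matrix over Z this has rank 10, with invariant factors (1,1,1,1,1,1,1,1,1,2).

From H_k ≅ ker(∂_k) / im(∂_{k+1}) we obtain:

  H_0: rank C_0 − rank ∂_1 = 6 − 5 = 1, and the invariant factors of ∂_1 are all 1, so H_0 ≅ Z.
  H_1: rank ker ∂_1 − rank ∂_2 = (15 − 5) − 10 = 0, and ∂_2 has invariant factor 2 > 1, so H_1 ≅ Z/2.
  H_2: rank ker ∂_2 − rank ∂_3 = (10 − 10) − 0 = 0, and there is no ∂_3, so H_2 ≅ 0.

Hence the Betti numbers are b_0 = 1, b_1 = 0, b_2 = 0.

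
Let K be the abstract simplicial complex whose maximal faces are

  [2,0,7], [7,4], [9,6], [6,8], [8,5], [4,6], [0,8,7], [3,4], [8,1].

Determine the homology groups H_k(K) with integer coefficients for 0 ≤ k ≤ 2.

Order the vertices as 0 < 1 < 2 < 3 < 4 < 5 < 6 < 7 < 8 < 9. Listing each simplex with vertices in this order, K has dimension 2 with simplices:

  0-simplices (10): [0], [1], [2], [3], [4], [5], [6], [7], [8], [9]
  1-simplices (12): [0,2], [0,7], [0,8], [1,8], [2,7], [3,4], [4,6], [4,7], [5,8], [6,8], [6,9], [7,8]
  2-simplices (2): [0,2,7], [0,7,8]

Hence C_0 ≅ Z^10, C_1 ≅ Z^12, C_2 ≅ Z^2.

Boundary ∂_1: C_1 → C_0 maps an edge to its endpoints' difference, ∂[p,q] = q − p. For instance
  ∂[0,8] = [8] − [0].
This gives a 10×12 integer matrix of rank 9; reducing to Smith normal form yields diagonal entries (1,1,1,1,1,1,1,1,1).

The boundary map ∂_2: C_2 → C_1 acts by ∂[p,q,r] = [q,r] − [p,r] + [p,q]. For instance
  ∂[0,2,7] = [2,7] − [0,7] + [0,2],
  ∂[0,7,8] = [7,8] − [0,8] + [0,7].
The 12×2 boundary matrix has rank 2 and Smith normal form diag(1,1).

Now H_k = ker ∂_k / im ∂_{k+1}, so:

  H_0: rank C_0 − rank ∂_1 = 10 − 9 = 1, and the invariant factors of ∂_1 are all 1, so H_0 = Z.
  H_1: rank ker ∂_1 − rank ∂_2 = (12 − 9) − 2 = 1, and the invariant factors of ∂_2 are all 1, so H_1 = Z.
  H_2: rank ker ∂_2 − rank ∂_3 = (2 − 2) − 0 = 0, and there is no ∂_3, so H_2 = 0.

H_0 = Z,  H_1 = Z,  H_2 = 0.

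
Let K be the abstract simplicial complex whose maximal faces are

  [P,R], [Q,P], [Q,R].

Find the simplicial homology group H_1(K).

K has 3 vertices, 3 edges.
rank ∂_1 = 2, rank ∂_2 = 0 ⇒ b_1 = 3 − 2 − 0 = 1. So H_1 ≅ Z.

H_1 = Z.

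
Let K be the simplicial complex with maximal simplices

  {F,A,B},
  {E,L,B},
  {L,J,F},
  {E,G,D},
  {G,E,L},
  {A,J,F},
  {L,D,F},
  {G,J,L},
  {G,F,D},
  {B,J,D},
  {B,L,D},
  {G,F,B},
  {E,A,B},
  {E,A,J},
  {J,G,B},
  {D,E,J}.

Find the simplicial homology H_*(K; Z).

We work with the vertex ordering A < B < D < E < F < G < J < L. The simplices of K, each written with vertices in increasing order, are:

  0-simplices (8): A, B, D, E, F, G, J, L
  1-simplices (24): AB, AE, AF, AJ, BD, BE, BF, BG, BJ, BL, DE, DF, DG, DJ, DL, EG, EJ, EL, FG, FJ, FL, GJ, GL, JL
  2-simplices (16): ABE, ABF, AEJ, AFJ, BDJ, BDL, BEL, BFG, BGJ, DEG, DEJ, DFG, DFL, EGL, FJL, GJL

Hence C_0 ≅ Z^8, C_1 ≅ Z^24, C_2 ≅ Z^16.

The boundary map ∂_1: C_1 → C_0 sends each edge [p,q] (with p < q) to q − p.
As a 8×24 matrix over Z this has rank 7, with invariant factors (1,1,1,1,1,1,1).

∂_2: C_2 → C_1 sends each 2-simplex [p,q,r] to [q,r] − [p,r] + [p,q]. For instance
  ∂DEG = EG − DG + DE,
  ∂DFL = FL − DL + DF.
The 24×16 boundary matrix has rank 15 and Smith normal form diag(1,1,1,1,1,1,1,1,1,1,1,1,1,1,1).

From H_k ≅ ker(∂_k) / im(∂_{k+1}) we obtain:

  H_0: rank C_0 − rank ∂_1 = 8 − 7 = 1, and the invariant factors of ∂_1 are all 1, so H_0 ≅ Z.
  H_1: rank ker ∂_1 − rank ∂_2 = (24 − 7) − 15 = 2, and the invariant factors of ∂_2 are all 1, so H_1 ≅ Z^2.
  H_2: rank ker ∂_2 − rank ∂_3 = (16 − 15) − 0 = 1, and there is no ∂_3, so H_2 ≅ Z.

As a check, the Euler characteristic is 8 − 24 + 16 = 0, which agrees with 1 − 2 + 1 = 0.

H_0 = Z,  H_1 = Z^2,  H_2 = Z.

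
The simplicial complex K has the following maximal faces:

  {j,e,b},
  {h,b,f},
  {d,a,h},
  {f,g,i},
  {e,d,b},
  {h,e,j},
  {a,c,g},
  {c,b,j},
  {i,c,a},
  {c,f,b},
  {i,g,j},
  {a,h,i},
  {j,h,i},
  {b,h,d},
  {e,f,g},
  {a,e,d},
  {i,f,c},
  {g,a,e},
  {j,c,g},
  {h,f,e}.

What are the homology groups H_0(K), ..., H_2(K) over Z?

H_0 ≅ Z,  H_1 ≅ Z × Z/2,  H_2 = 0.

Take the total order a < b < c < d < e < f < g < h < i < j on the vertex set. Then K (dimension 2) consists of the simplices:

  0-simplices (10): a, b, c, d, e, f, g, h, i, j
  1-simplices (30): ac, ad, ae, ag, ah, ai, bc, bd, be, bf, bh, bj, cf, cg, ci, cj, de, dh, ef, eg, eh, ej, fg, fh, fi, gi, gj, hi, hj, ij
  2-simplices (20): acg, aci, ade, adh, aeg, ahi, bcf, bcj, bde, bdh, bej, bfh, cfi, cgj, efg, efh, ehj, fgi, gij, hij

so the chain groups are C_0 ≅ Z^10, C_1 ≅ Z^30, C_2 ≅ Z^20.

Boundary ∂_1: C_1 → C_0 maps an edge to its endpoints' difference, ∂[p,q] = q − p. For instance
  ∂ij = j − i.
The resulting 10×30 matrix has rank 9, and its Smith normal form has invariant factors (1,1,1,1,1,1,1,1,1).

Boundary ∂_2: C_2 → C_1 sends each 2-simplex [p,q,r] to [q,r] − [p,r] + [p,q]. For instance
  ∂cgj = gj − cj + cg,
  ∂hij = ij − hj + hi.
The 30×20 boundary matrix has rank 20 and Smith normal form diag(1,1,1,1,1,1,1,1,1,1,1,1,1,1,1,1,1,1,1,2).

Reading off H_k = ker ∂_k / im ∂_{k+1}:

  H_0: rank C_0 − rank ∂_1 = 10 − 9 = 1, and the invariant factors of ∂_1 are all 1, so H_0 = Z.
  H_1: rank ker ∂_1 − rank ∂_2 = (30 − 9) − 20 = 1, and ∂_2 has invariant factor 2 > 1, so H_1 = Z × Z/2.
  H_2: rank ker ∂_2 − rank ∂_3 = (20 − 20) − 0 = 0, and there is no ∂_3, so H_2 = 0.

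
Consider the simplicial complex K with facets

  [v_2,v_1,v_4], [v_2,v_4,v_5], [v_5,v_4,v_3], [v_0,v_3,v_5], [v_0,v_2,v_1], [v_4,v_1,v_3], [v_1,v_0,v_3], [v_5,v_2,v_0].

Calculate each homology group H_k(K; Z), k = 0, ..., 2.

H_0 ≅ Z,  H_1 = 0,  H_2 ≅ Z.

K has 6 vertices, 12 edges, 8 triangles.
rank ∂_0 = 0, rank ∂_1 = 5 ⇒ b_0 = 6 − 0 − 5 = 1; all invariant factors of ∂_1 are 1 so no torsion. So H_0 = Z.
rank ∂_1 = 5, rank ∂_2 = 7 ⇒ b_1 = 12 − 5 − 7 = 0; all invariant factors of ∂_2 are 1 so no torsion. So H_1 = 0.
rank ∂_2 = 7, rank ∂_3 = 0 ⇒ b_2 = 8 − 7 − 0 = 1. So H_2 = Z.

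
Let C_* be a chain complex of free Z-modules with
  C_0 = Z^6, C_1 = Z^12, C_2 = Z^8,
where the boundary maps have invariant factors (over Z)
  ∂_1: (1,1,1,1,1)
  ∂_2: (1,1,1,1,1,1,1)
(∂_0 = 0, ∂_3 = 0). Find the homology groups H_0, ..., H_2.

H_0 = Z,  H_1 = 0,  H_2 = Z.

H_0: b_0 = 6 − 0 − 5 = 1; torsion from ∂_1 factors > 1: none. So H_0 = Z.
H_1: b_1 = 12 − 5 − 7 = 0; torsion from ∂_2 factors > 1: none. So H_1 = 0.
H_2: b_2 = 8 − 7 − 0 = 1; torsion from ∂_3 factors > 1: none. So H_2 = Z.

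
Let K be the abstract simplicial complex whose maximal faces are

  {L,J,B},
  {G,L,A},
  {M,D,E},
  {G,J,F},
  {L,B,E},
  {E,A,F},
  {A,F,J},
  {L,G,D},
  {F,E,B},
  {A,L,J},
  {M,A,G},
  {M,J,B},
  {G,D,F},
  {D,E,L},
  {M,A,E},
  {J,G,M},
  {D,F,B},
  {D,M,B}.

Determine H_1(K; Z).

Order the vertices as A < B < D < E < F < G < J < L < M. Listing each simplex with vertices in this order, K has dimension 2 with simplices:

  0-simplices (9): A, B, D, E, F, G, J, L, M
  1-simplices (27): AE, AF, AG, AJ, AL, AM, BD, BE, BF, BJ, BL, BM, DE, DF, DG, DL, DM, EF, EL, EM, FG, FJ, GJ, GL, GM, JL, JM
  2-simplices (18): AEF, AEM, AFJ, AGL, AGM, AJL, BDF, BDM, BEF, BEL, BJL, BJM, DEL, DEM, DFG, DGL, FGJ, GJM

giving chain groups C_0 ≅ Z^9, C_1 ≅ Z^27, C_2 ≅ Z^18.

The boundary map ∂_1: C_1 → C_0 is given by ∂[p,q] = [q] − [p]. For instance
  ∂DL = L − D.
This gives a 9×27 integer matrix of rank 8; reducing to Smith normal form yields diagonal entries (1,1,1,1,1,1,1,1).

Boundary ∂_2: C_2 → C_1 maps a triangle to the signed sum of its edges. For instance
  ∂DEL = EL − DL + DE,
  ∂DEM = EM − DM + DE.
The resulting 27×18 matrix has rank 18, and its Smith normal form has invariant factors (1,1,1,1,1,1,1,1,1,1,1,1,1,1,1,1,1,2).

Now H_k = ker ∂_k / im ∂_{k+1}, so:

  H_1: rank ker ∂_1 − rank ∂_2 = (27 − 8) − 18 = 1, and ∂_2 has invariant factor 2 > 1, so H_1 = Z ⊕ Z/2Z.

(K is a triangulation of the Klein bottle.)

H_1 = Z ⊕ Z/2Z.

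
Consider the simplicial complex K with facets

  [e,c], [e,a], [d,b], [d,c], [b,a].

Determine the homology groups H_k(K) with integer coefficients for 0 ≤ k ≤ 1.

We work with the vertex ordering a < b < c < d < e. The simplices of K, each written with vertices in increasing order, are:

  0-simplices (5): a, b, c, d, e
  1-simplices (5): ab, ae, bd, cd, ce

so the chain groups are C_0 ≅ Z^5, C_1 ≅ Z^5.

∂_1: C_1 → C_0 maps an edge to its endpoints' difference, ∂[p,q] = q − p.
The 5×5 boundary matrix has rank 4 and Smith normal form diag(1,1,1,1).

From H_k ≅ ker(∂_k) / im(∂_{k+1}) we obtain:

  H_0: rank C_0 − rank ∂_1 = 5 − 4 = 1, and the invariant factors of ∂_1 are all 1, so H_0 = Z.
  H_1: rank ker ∂_1 − rank ∂_2 = (5 − 4) − 0 = 1, and there is no ∂_2, so H_1 = Z.

As a check, the Euler characteristic is 5 − 5 = 0, which agrees with 1 − 1 = 0.

H_0 = Z,  H_1 = Z.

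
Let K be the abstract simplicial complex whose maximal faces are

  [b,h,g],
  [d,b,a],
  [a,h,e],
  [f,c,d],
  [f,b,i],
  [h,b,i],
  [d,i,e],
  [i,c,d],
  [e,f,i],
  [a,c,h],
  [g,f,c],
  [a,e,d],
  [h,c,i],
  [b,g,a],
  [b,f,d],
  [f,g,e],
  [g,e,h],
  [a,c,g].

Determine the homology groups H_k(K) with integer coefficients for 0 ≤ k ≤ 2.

H_0 = Z,  H_1 = Z ⊕ Z/2Z,  H_2 = 0.

Order the vertices as a < b < c < d < e < f < g < h < i. Listing each simplex with vertices in this order, K has dimension 2 with simplices:

  0-simplices (9): a, b, c, d, e, f, g, h, i
  1-simplices (27): ab, ac, ad, ae, ag, ah, bd, bf, bg, bh, bi, cd, cf, cg, ch, ci, de, df, di, ef, eg, eh, ei, fg, fi, gh, hi
  2-simplices (18): abd, abg, acg, ach, ade, aeh, bdf, bfi, bgh, bhi, cdf, cdi, cfg, chi, dei, efg, efi, egh

so the chain groups are C_0 ≅ Z^9, C_1 ≅ Z^27, C_2 ≅ Z^18.

Boundary ∂_1: C_1 → C_0 maps an edge to its endpoints' difference, ∂[p,q] = q − p. For instance
  ∂fi = i − f.
As a 9×27 matrix over Z this has rank 8, with invariant factors (1,1,1,1,1,1,1,1).

Boundary ∂_2: C_2 → C_1 maps a triangle to the signed sum of its edges. For instance
  ∂efi = fi − ei + ef,
  ∂abg = bg − ag + ab.
The resulting 27×18 matrix has rank 18, and its Smith normal form has invariant factors (1,1,1,1,1,1,1,1,1,1,1,1,1,1,1,1,1,2).

Now H_k = ker ∂_k / im ∂_{k+1}, so:

  H_0: rank C_0 − rank ∂_1 = 9 − 8 = 1, and the invariant factors of ∂_1 are all 1, so H_0 ≅ Z.
  H_1: rank ker ∂_1 − rank ∂_2 = (27 − 8) − 18 = 1, and ∂_2 has invariant factor 2 > 1, so H_1 ≅ Z ⊕ Z/2Z.
  H_2: rank ker ∂_2 − rank ∂_3 = (18 − 18) − 0 = 0, and there is no ∂_3, so H_2 ≅ 0.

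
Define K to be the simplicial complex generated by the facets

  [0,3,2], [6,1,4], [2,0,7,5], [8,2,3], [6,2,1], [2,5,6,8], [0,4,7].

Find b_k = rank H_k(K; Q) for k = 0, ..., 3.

b_0 = 1, b_1 = 1, b_2 = 0, b_3 = 0.

We work with the vertex ordering 0 < 1 < 2 < 3 < 4 < 5 < 6 < 7 < 8. The simplices of K, each written with vertices in increasing order, are:

  0-simplices (9): [0], [1], [2], [3], [4], [5], [6], [7], [8]
  1-simplices (20): [0,2], [0,3], [0,4], [0,5], [0,7], [1,2], [1,4], [1,6], [2,3], [2,5], [2,6], [2,7], [2,8], [3,8], [4,6], [4,7], [5,6], [5,7], [5,8], [6,8]
  2-simplices (13): [0,2,3], [0,2,5], [0,2,7], [0,4,7], [0,5,7], [1,2,6], [1,4,6], [2,3,8], [2,5,6], [2,5,7], [2,5,8], [2,6,8], [5,6,8]
  3-simplices (2): [0,2,5,7], [2,5,6,8]

giving chain groups C_0 ≅ Z^9, C_1 ≅ Z^20, C_2 ≅ Z^13, C_3 ≅ Z^2.

Boundary ∂_1: C_1 → C_0 maps an edge to its endpoints' difference, ∂[p,q] = q − p. For instance
  ∂[1,4] = [4] − [1].
This gives a 9×20 integer matrix of rank 8; reducing to Smith normal form yields diagonal entries (1,1,1,1,1,1,1,1).

∂_2: C_2 → C_1 maps a triangle to the signed sum of its edges. For instance
  ∂[0,2,5] = [2,5] − [0,5] + [0,2],
  ∂[1,4,6] = [4,6] − [1,6] + [1,4].
The 20×13 boundary matrix has rank 11 and Smith normal form diag(1,1,1,1,1,1,1,1,1,1,1).

Boundary ∂_3: C_3 → C_2 sends each 3-simplex σ to the alternating sum Σ_i (−1)^i (σ with its i-th vertex removed). For instance
  ∂[0,2,5,7] = [2,5,7] − [0,5,7] + [0,2,7] − [0,2,5],
  ∂[2,5,6,8] = [5,6,8] − [2,6,8] + [2,5,8] − [2,5,6].
As a 13×2 matrix over Z this has rank 2, with invariant factors (1,1).

From H_k ≅ ker(∂_k) / im(∂_{k+1}) we obtain:

  H_0: rank C_0 − rank ∂_1 = 9 − 8 = 1, and the invariant factors of ∂_1 are all 1, so H_0 = Z.
  H_1: rank ker ∂_1 − rank ∂_2 = (20 − 8) − 11 = 1, and the invariant factors of ∂_2 are all 1, so H_1 = Z.
  H_2: rank ker ∂_2 − rank ∂_3 = (13 − 11) − 2 = 0, and the invariant factors of ∂_3 are all 1, so H_2 = 0.
  H_3: rank ker ∂_3 − rank ∂_4 = (2 − 2) − 0 = 0, and there is no ∂_4, so H_3 = 0.

Hence the Betti numbers are b_0 = 1, b_1 = 1, b_2 = 0, b_3 = 0.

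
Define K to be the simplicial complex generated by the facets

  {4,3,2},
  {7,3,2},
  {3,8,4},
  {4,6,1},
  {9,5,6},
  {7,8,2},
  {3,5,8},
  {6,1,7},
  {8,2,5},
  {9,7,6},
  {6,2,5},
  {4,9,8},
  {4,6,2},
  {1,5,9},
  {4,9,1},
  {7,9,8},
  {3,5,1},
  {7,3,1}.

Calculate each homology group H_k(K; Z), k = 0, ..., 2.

Take the total order 1 < 2 < 3 < 4 < 5 < 6 < 7 < 8 < 9 on the vertex set. Then K (dimension 2) consists of the simplices:

  0-simplices (9): [1], [2], [3], [4], [5], [6], [7], [8], [9]
  1-simplices (27): (27 of them)
  2-simplices (18): [1,3,5], [1,3,7], [1,4,6], [1,4,9], [1,5,9], [1,6,7], [2,3,4], [2,3,7], [2,4,6], [2,5,6], [2,5,8], [2,7,8], [3,4,8], [3,5,8], [4,8,9], [5,6,9], [6,7,9], [7,8,9]

so the chain groups are C_0 ≅ Z^9, C_1 ≅ Z^27, C_2 ≅ Z^18.

Boundary ∂_1: C_1 → C_0 maps an edge to its endpoints' difference, ∂[p,q] = q − p.
The 9×27 boundary matrix has rank 8 and Smith normal form diag(1,1,1,1,1,1,1,1).

∂_2: C_2 → C_1 acts by ∂[p,q,r] = [q,r] − [p,r] + [p,q]. For instance
  ∂[7,8,9] = [8,9] − [7,9] + [7,8],
  ∂[4,8,9] = [8,9] − [4,9] + [4,8].
The 27×18 boundary matrix has rank 18 and Smith normal form diag(1,1,1,1,1,1,1,1,1,1,1,1,1,1,1,1,1,2).

Reading off H_k = ker ∂_k / im ∂_{k+1}:

  H_0: rank C_0 − rank ∂_1 = 9 − 8 = 1, and the invariant factors of ∂_1 are all 1, so H_0 ≅ Z.
  H_1: rank ker ∂_1 − rank ∂_2 = (27 − 8) − 18 = 1, and ∂_2 has invariant factor 2 > 1, so H_1 ≅ Z ⊕ Z/2.
  H_2: rank ker ∂_2 − rank ∂_3 = (18 − 18) − 0 = 0, and there is no ∂_3, so H_2 ≅ 0.

H_0 = Z,  H_1 = Z ⊕ Z/2,  H_2 = 0.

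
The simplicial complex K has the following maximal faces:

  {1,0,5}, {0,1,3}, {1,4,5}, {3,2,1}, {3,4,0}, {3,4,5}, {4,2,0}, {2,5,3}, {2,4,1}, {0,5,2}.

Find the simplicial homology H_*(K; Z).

Take the total order 0 < 1 < 2 < 3 < 4 < 5 on the vertex set. Then K (dimension 2) consists of the simplices:

  0-simplices (6): [0], [1], [2], [3], [4], [5]
  1-simplices (15): [0,1], [0,2], [0,3], [0,4], [0,5], [1,2], [1,3], [1,4], [1,5], [2,3], [2,4], [2,5], [3,4], [3,5], [4,5]
  2-simplices (10): [0,1,3], [0,1,5], [0,2,4], [0,2,5], [0,3,4], [1,2,3], [1,2,4], [1,4,5], [2,3,5], [3,4,5]

so the chain groups are C_0 ≅ Z^6, C_1 ≅ Z^15, C_2 ≅ Z^10.

∂_1: C_1 → C_0 maps an edge to its endpoints' difference, ∂[p,q] = q − p. For instance
  ∂[0,2] = [2] − [0].
The resulting 6×15 matrix has rank 5, and its Smith normal form has invariant factors (1,1,1,1,1).

Boundary ∂_2: C_2 → C_1 sends each 2-simplex [p,q,r] to [q,r] − [p,r] + [p,q]. For instance
  ∂[3,4,5] = [4,5] − [3,5] + [3,4],
  ∂[0,1,5] = [1,5] − [0,5] + [0,1].
The resulting 15×10 matrix has rank 10, and its Smith normal form has invariant factors (1,1,1,1,1,1,1,1,1,2).

Computing H_k = (kernel of ∂_k) / (image of ∂_{k+1}):

  H_0: rank C_0 − rank ∂_1 = 6 − 5 = 1, and the invariant factors of ∂_1 are all 1, so H_0 ≅ Z.
  H_1: rank ker ∂_1 − rank ∂_2 = (15 − 5) − 10 = 0, and ∂_2 has invariant factor 2 > 1, so H_1 ≅ Z_2.
  H_2: rank ker ∂_2 − rank ∂_3 = (10 − 10) − 0 = 0, and there is no ∂_3, so H_2 ≅ 0.

H_0 ≅ Z,  H_1 ≅ Z_2,  H_2 = 0.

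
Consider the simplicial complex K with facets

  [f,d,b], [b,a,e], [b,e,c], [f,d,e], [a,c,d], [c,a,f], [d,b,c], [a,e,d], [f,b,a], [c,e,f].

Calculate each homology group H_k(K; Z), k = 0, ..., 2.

H_0 ≅ Z,  H_1 ≅ Z/2,  H_2 = 0.

Fix the vertex order a < b < c < d < e < f and write every simplex with vertices in increasing order. Then dim K = 2 and the simplices of K are:

  0-simplices (6): a, b, c, d, e, f
  1-simplices (15): ab, ac, ad, ae, af, bc, bd, be, bf, cd, ce, cf, de, df, ef
  2-simplices (10): abe, abf, acd, acf, ade, bcd, bce, bdf, cef, def

so the chain groups are C_0 ≅ Z^6, C_1 ≅ Z^15, C_2 ≅ Z^10.

∂_1: C_1 → C_0 is given by ∂[p,q] = [q] − [p].
As a 6×15 matrix over Z this has rank 5, with invariant factors (1,1,1,1,1).

The boundary map ∂_2: C_2 → C_1 acts by ∂[p,q,r] = [q,r] − [p,r] + [p,q]. For instance
  ∂abe = be − ae + ab,
  ∂def = ef − df + de.
As a 15×10 matrix over Z this has rank 10, with invariant factors (1,1,1,1,1,1,1,1,1,2).

Computing H_k = (kernel of ∂_k) / (image of ∂_{k+1}):

  H_0: rank C_0 − rank ∂_1 = 6 − 5 = 1, and the invariant factors of ∂_1 are all 1, so H_0 = Z.
  H_1: rank ker ∂_1 − rank ∂_2 = (15 − 5) − 10 = 0, and ∂_2 has invariant factor 2 > 1, so H_1 = Z/2.
  H_2: rank ker ∂_2 − rank ∂_3 = (10 − 10) − 0 = 0, and there is no ∂_3, so H_2 = 0.

(K is a triangulation of the real projective plane RP^2.)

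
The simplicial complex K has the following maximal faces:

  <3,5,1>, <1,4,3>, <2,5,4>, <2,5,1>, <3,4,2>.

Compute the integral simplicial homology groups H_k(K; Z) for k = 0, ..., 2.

H_0 = Z,  H_1 = Z,  H_2 = 0.

Fix the vertex order 1 < 2 < 3 < 4 < 5 and write every simplex with vertices in increasing order. Then dim K = 2 and the simplices of K are:

  0-simplices (5): [1], [2], [3], [4], [5]
  1-simplices (10): [1,2], [1,3], [1,4], [1,5], [2,3], [2,4], [2,5], [3,4], [3,5], [4,5]
  2-simplices (5): [1,2,5], [1,3,4], [1,3,5], [2,3,4], [2,4,5]

giving chain groups C_0 ≅ Z^5, C_1 ≅ Z^10, C_2 ≅ Z^5.

∂_1: C_1 → C_0 maps an edge to its endpoints' difference, ∂[p,q] = q − p.
The 5×10 boundary matrix has rank 4 and Smith normal form diag(1,1,1,1).

The boundary map ∂_2: C_2 → C_1 acts by ∂[p,q,r] = [q,r] − [p,r] + [p,q]. For instance
  ∂[1,3,4] = [3,4] − [1,4] + [1,3],
  ∂[2,3,4] = [3,4] − [2,4] + [2,3].
The resulting 10×5 matrix has rank 5, and its Smith normal form has invariant factors (1,1,1,1,1).

Computing H_k = (kernel of ∂_k) / (image of ∂_{k+1}):

  H_0: rank C_0 − rank ∂_1 = 5 − 4 = 1, and the invariant factors of ∂_1 are all 1, so H_0 ≅ Z.
  H_1: rank ker ∂_1 − rank ∂_2 = (10 − 4) − 5 = 1, and the invariant factors of ∂_2 are all 1, so H_1 ≅ Z.
  H_2: rank ker ∂_2 − rank ∂_3 = (5 − 5) − 0 = 0, and there is no ∂_3, so H_2 ≅ 0.

As a check, the Euler characteristic is 5 − 10 + 5 = 0, which agrees with 1 − 1 + 0 = 0.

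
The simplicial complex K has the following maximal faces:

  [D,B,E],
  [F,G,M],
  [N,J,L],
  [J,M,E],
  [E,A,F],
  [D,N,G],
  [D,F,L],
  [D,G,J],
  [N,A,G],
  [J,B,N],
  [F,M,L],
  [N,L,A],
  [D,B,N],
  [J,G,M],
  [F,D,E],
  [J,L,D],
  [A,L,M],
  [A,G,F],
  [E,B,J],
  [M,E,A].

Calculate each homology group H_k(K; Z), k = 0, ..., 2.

H_0 = Z,  H_1 = Z ⊕ Z/2,  H_2 = 0.

Order the vertices as A < B < D < E < F < G < J < L < M < N. Listing each simplex with vertices in this order, K has dimension 2 with simplices:

  0-simplices (10): A, B, D, E, F, G, J, L, M, N
  1-simplices (30): AE, AF, AG, AL, AM, AN, BD, BE, BJ, BN, DE, DF, DG, DJ, DL, DN, EF, EJ, EM, FG, FL, FM, GJ, GM, GN, JL, JM, JN, LM, LN
  2-simplices (20): AEF, AEM, AFG, AGN, ALM, ALN, BDE, BDN, BEJ, BJN, DEF, DFL, DGJ, DGN, DJL, EJM, FGM, FLM, GJM, JLN

giving chain groups C_0 ≅ Z^10, C_1 ≅ Z^30, C_2 ≅ Z^20.

The boundary map ∂_1: C_1 → C_0 maps an edge to its endpoints' difference, ∂[p,q] = q − p.
The 10×30 boundary matrix has rank 9 and Smith normal form diag(1,1,1,1,1,1,1,1,1).

Boundary ∂_2: C_2 → C_1 acts by ∂[p,q,r] = [q,r] − [p,r] + [p,q]. For instance
  ∂BJN = JN − BN + BJ,
  ∂DJL = JL − DL + DJ.
This gives a 30×20 integer matrix of rank 20; reducing to Smith normal form yields diagonal entries (1,1,1,1,1,1,1,1,1,1,1,1,1,1,1,1,1,1,1,2).

Computing H_k = (kernel of ∂_k) / (image of ∂_{k+1}):

  H_0: rank C_0 − rank ∂_1 = 10 − 9 = 1, and the invariant factors of ∂_1 are all 1, so H_0 = Z.
  H_1: rank ker ∂_1 − rank ∂_2 = (30 − 9) − 20 = 1, and ∂_2 has invariant factor 2 > 1, so H_1 = Z ⊕ Z/2.
  H_2: rank ker ∂_2 − rank ∂_3 = (20 − 20) − 0 = 0, and there is no ∂_3, so H_2 = 0.

(K is a triangulation of the Klein bottle.)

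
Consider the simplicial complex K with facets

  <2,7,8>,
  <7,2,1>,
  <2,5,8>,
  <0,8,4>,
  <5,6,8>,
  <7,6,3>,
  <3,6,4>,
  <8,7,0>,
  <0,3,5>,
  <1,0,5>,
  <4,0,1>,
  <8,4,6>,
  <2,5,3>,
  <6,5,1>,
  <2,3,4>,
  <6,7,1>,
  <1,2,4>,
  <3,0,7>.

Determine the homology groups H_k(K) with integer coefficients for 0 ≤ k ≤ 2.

We work with the vertex ordering 0 < 1 < 2 < 3 < 4 < 5 < 6 < 7 < 8. The simplices of K, each written with vertices in increasing order, are:

  0-simplices (9): [0], [1], [2], [3], [4], [5], [6], [7], [8]
  1-simplices (27): (27 of them)
  2-simplices (18): [0,1,4], [0,1,5], [0,3,5], [0,3,7], [0,4,8], [0,7,8], [1,2,4], [1,2,7], [1,5,6], [1,6,7], [2,3,4], [2,3,5], [2,5,8], [2,7,8], [3,4,6], [3,6,7], [4,6,8], [5,6,8]

Hence C_0 ≅ Z^9, C_1 ≅ Z^27, C_2 ≅ Z^18.

∂_1: C_1 → C_0 maps an edge to its endpoints' difference, ∂[p,q] = q − p. For instance
  ∂[2,7] = [7] − [2].
The 9×27 boundary matrix has rank 8 and Smith normal form diag(1,1,1,1,1,1,1,1).

Boundary ∂_2: C_2 → C_1 sends each 2-simplex [p,q,r] to [q,r] − [p,r] + [p,q]. For instance
  ∂[2,3,4] = [3,4] − [2,4] + [2,3],
  ∂[1,2,7] = [2,7] − [1,7] + [1,2].
The resulting 27×18 matrix has rank 17, and its Smith normal form has invariant factors (1,1,1,1,1,1,1,1,1,1,1,1,1,1,1,1,1).

Reading off H_k = ker ∂_k / im ∂_{k+1}:

  H_0: rank C_0 − rank ∂_1 = 9 − 8 = 1, and the invariant factors of ∂_1 are all 1, so H_0 ≅ Z.
  H_1: rank ker ∂_1 − rank ∂_2 = (27 − 8) − 17 = 2, and the invariant factors of ∂_2 are all 1, so H_1 ≅ Z^2.
  H_2: rank ker ∂_2 − rank ∂_3 = (18 − 17) − 0 = 1, and there is no ∂_3, so H_2 ≅ Z.

(K is a triangulation of the torus T^2.)

H_0 ≅ Z,  H_1 ≅ Z^2,  H_2 ≅ Z.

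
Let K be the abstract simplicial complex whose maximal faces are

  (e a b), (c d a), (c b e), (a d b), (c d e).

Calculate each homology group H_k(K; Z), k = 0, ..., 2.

H_0 = Z,  H_1 = Z,  H_2 = 0.

Fix the vertex order a < b < c < d < e and write every simplex with vertices in increasing order. Then dim K = 2 and the simplices of K are:

  0-simplices (5): a, b, c, d, e
  1-simplices (10): ab, ac, ad, ae, bc, bd, be, cd, ce, de
  2-simplices (5): abd, abe, acd, bce, cde

so the chain groups are C_0 ≅ Z^5, C_1 ≅ Z^10, C_2 ≅ Z^5.

Boundary ∂_1: C_1 → C_0 sends each edge [p,q] (with p < q) to q − p.
This gives a 5×10 integer matrix of rank 4; reducing to Smith normal form yields diagonal entries (1,1,1,1).

∂_2: C_2 → C_1 maps a triangle to the signed sum of its edges. For instance
  ∂acd = cd − ad + ac,
  ∂cde = de − ce + cd.
This gives a 10×5 integer matrix of rank 5; reducing to Smith normal form yields diagonal entries (1,1,1,1,1).

Reading off H_k = ker ∂_k / im ∂_{k+1}:

  H_0: rank C_0 − rank ∂_1 = 5 − 4 = 1, and the invariant factors of ∂_1 are all 1, so H_0 = Z.
  H_1: rank ker ∂_1 − rank ∂_2 = (10 − 4) − 5 = 1, and the invariant factors of ∂_2 are all 1, so H_1 = Z.
  H_2: rank ker ∂_2 − rank ∂_3 = (5 − 5) − 0 = 0, and there is no ∂_3, so H_2 = 0.

(K is a triangulation of the Möbius band.)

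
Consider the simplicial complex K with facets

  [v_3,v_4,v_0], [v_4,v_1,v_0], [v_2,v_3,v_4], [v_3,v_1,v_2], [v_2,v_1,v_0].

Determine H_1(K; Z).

Order the vertices as v_0 < v_1 < v_2 < v_3 < v_4. Listing each simplex with vertices in this order, K has dimension 2 with simplices:

  0-simplices (5): [v_0], [v_1], [v_2], [v_3], [v_4]
  1-simplices (10): [v_0,v_1], [v_0,v_2], [v_0,v_3], [v_0,v_4], [v_1,v_2], [v_1,v_3], [v_1,v_4], [v_2,v_3], [v_2,v_4], [v_3,v_4]
  2-simplices (5): [v_0,v_1,v_2], [v_0,v_1,v_4], [v_0,v_3,v_4], [v_1,v_2,v_3], [v_2,v_3,v_4]

giving chain groups C_0 ≅ Z^5, C_1 ≅ Z^10, C_2 ≅ Z^5.

Boundary ∂_1: C_1 → C_0 is given by ∂[p,q] = [q] − [p]. For instance
  ∂[v_3,v_4] = [v_4] − [v_3].
This gives a 5×10 integer matrix of rank 4; reducing to Smith normal form yields diagonal entries (1,1,1,1).

The boundary map ∂_2: C_2 → C_1 sends each 2-simplex [p,q,r] to [q,r] − [p,r] + [p,q]. For instance
  ∂[v_2,v_3,v_4] = [v_3,v_4] − [v_2,v_4] + [v_2,v_3],
  ∂[v_0,v_1,v_4] = [v_1,v_4] − [v_0,v_4] + [v_0,v_1].
The resulting 10×5 matrix has rank 5, and its Smith normal form has invariant factors (1,1,1,1,1).

Now H_k = ker ∂_k / im ∂_{k+1}, so:

  H_1: rank ker ∂_1 − rank ∂_2 = (10 − 4) − 5 = 1, and the invariant factors of ∂_2 are all 1, so H_1 ≅ Z.

H_1 = Z.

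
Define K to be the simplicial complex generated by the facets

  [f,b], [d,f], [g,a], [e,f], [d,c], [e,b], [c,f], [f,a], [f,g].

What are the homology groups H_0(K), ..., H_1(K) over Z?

H_0 ≅ Z,  H_1 ≅ Z^3.

We work with the vertex ordering a < b < c < d < e < f < g. The simplices of K, each written with vertices in increasing order, are:

  0-simplices (7): a, b, c, d, e, f, g
  1-simplices (9): af, ag, be, bf, cd, cf, df, ef, fg

so the chain groups are C_0 ≅ Z^7, C_1 ≅ Z^9.

The boundary map ∂_1: C_1 → C_0 sends each edge [p,q] (with p < q) to q − p. For instance
  ∂be = e − b.
The resulting 7×9 matrix has rank 6, and its Smith normal form has invariant factors (1,1,1,1,1,1).

Now H_k = ker ∂_k / im ∂_{k+1}, so:

  H_0: rank C_0 − rank ∂_1 = 7 − 6 = 1, and the invariant factors of ∂_1 are all 1, so H_0 = Z.
  H_1: rank ker ∂_1 − rank ∂_2 = (9 − 6) − 0 = 3, and there is no ∂_2, so H_1 = Z^3.

As a check, the Euler characteristic is 7 − 9 = -2, which agrees with 1 − 3 = -2.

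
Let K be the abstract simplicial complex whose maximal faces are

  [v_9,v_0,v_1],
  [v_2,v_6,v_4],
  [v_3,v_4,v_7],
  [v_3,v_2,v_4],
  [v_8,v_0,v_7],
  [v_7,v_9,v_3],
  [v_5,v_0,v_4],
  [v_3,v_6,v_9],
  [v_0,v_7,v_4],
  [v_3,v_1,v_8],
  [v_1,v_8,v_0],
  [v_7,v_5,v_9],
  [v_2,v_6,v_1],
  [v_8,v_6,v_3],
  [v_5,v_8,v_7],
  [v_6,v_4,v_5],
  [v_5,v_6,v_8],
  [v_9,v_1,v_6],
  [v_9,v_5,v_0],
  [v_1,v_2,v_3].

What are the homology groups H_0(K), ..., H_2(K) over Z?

Take the total order v_0 < v_1 < v_2 < v_3 < v_4 < v_5 < v_6 < v_7 < v_8 < v_9 on the vertex set. Then K (dimension 2) consists of the simplices:

  0-simplices (10): [v_0], [v_1], [v_2], [v_3], [v_4], [v_5], [v_6], [v_7], [v_8], [v_9]
  1-simplices (30): (30 of them)
  2-simplices (20): (20 of them)

so the chain groups are C_0 ≅ Z^10, C_1 ≅ Z^30, C_2 ≅ Z^20.

The boundary map ∂_1: C_1 → C_0 maps an edge to its endpoints' difference, ∂[p,q] = q − p. For instance
  ∂[v_4,v_5] = [v_5] − [v_4].
The resulting 10×30 matrix has rank 9, and its Smith normal form has invariant factors (1,1,1,1,1,1,1,1,1).

The boundary map ∂_2: C_2 → C_1 maps a triangle to the signed sum of its edges. For instance
  ∂[v_0,v_5,v_9] = [v_5,v_9] − [v_0,v_9] + [v_0,v_5],
  ∂[v_2,v_3,v_4] = [v_3,v_4] − [v_2,v_4] + [v_2,v_3].
As a 30×20 matrix over Z this has rank 20, with invariant factors (1,1,1,1,1,1,1,1,1,1,1,1,1,1,1,1,1,1,1,2).

Computing H_k = (kernel of ∂_k) / (image of ∂_{k+1}):

  H_0: rank C_0 − rank ∂_1 = 10 − 9 = 1, and the invariant factors of ∂_1 are all 1, so H_0 = Z.
  H_1: rank ker ∂_1 − rank ∂_2 = (30 − 9) − 20 = 1, and ∂_2 has invariant factor 2 > 1, so H_1 = Z ⊕ Z/2Z.
  H_2: rank ker ∂_2 − rank ∂_3 = (20 − 20) − 0 = 0, and there is no ∂_3, so H_2 = 0.

H_0 = Z,  H_1 = Z ⊕ Z/2Z,  H_2 = 0.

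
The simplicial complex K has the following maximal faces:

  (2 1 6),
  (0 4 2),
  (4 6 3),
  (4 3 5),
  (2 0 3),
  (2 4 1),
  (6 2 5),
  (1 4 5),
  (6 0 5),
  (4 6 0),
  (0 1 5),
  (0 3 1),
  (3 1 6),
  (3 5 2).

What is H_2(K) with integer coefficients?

H_2 ≅ Z.

Fix the vertex order 0 < 1 < 2 < 3 < 4 < 5 < 6 and write every simplex with vertices in increasing order. Then dim K = 2 and the simplices of K are:

  0-simplices (7): [0], [1], [2], [3], [4], [5], [6]
  1-simplices (21): [0,1], [0,2], [0,3], [0,4], [0,5], [0,6], [1,2], [1,3], [1,4], [1,5], [1,6], [2,3], [2,4], [2,5], [2,6], [3,4], [3,5], [3,6], [4,5], [4,6], [5,6]
  2-simplices (14): [0,1,3], [0,1,5], [0,2,3], [0,2,4], [0,4,6], [0,5,6], [1,2,4], [1,2,6], [1,3,6], [1,4,5], [2,3,5], [2,5,6], [3,4,5], [3,4,6]

so the chain groups are C_0 ≅ Z^7, C_1 ≅ Z^21, C_2 ≅ Z^14.

The boundary map ∂_1: C_1 → C_0 is given by ∂[p,q] = [q] − [p].
The 7×21 boundary matrix has rank 6 and Smith normal form diag(1,1,1,1,1,1).

∂_2: C_2 → C_1 maps a triangle to the signed sum of its edges. For instance
  ∂[0,2,4] = [2,4] − [0,4] + [0,2],
  ∂[0,5,6] = [5,6] − [0,6] + [0,5].
The 21×14 boundary matrix has rank 13 and Smith normal form diag(1,1,1,1,1,1,1,1,1,1,1,1,1).

Now H_k = ker ∂_k / im ∂_{k+1}, so:

  H_2: rank ker ∂_2 − rank ∂_3 = (14 − 13) − 0 = 1, and there is no ∂_3, so H_2 ≅ Z.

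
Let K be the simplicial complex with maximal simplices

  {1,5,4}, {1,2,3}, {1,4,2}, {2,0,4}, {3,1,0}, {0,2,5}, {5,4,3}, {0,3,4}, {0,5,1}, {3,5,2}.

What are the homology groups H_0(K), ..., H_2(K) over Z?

Order the vertices as 0 < 1 < 2 < 3 < 4 < 5. Listing each simplex with vertices in this order, K has dimension 2 with simplices:

  0-simplices (6): [0], [1], [2], [3], [4], [5]
  1-simplices (15): [0,1], [0,2], [0,3], [0,4], [0,5], [1,2], [1,3], [1,4], [1,5], [2,3], [2,4], [2,5], [3,4], [3,5], [4,5]
  2-simplices (10): [0,1,3], [0,1,5], [0,2,4], [0,2,5], [0,3,4], [1,2,3], [1,2,4], [1,4,5], [2,3,5], [3,4,5]

so the chain groups are C_0 ≅ Z^6, C_1 ≅ Z^15, C_2 ≅ Z^10.

The boundary map ∂_1: C_1 → C_0 maps an edge to its endpoints' difference, ∂[p,q] = q − p.
As a 6×15 matrix over Z this has rank 5, with invariant factors (1,1,1,1,1).

Boundary ∂_2: C_2 → C_1 sends each 2-simplex [p,q,r] to [q,r] − [p,r] + [p,q]. For instance
  ∂[3,4,5] = [4,5] − [3,5] + [3,4],
  ∂[0,2,5] = [2,5] − [0,5] + [0,2].
The 15×10 boundary matrix has rank 10 and Smith normal form diag(1,1,1,1,1,1,1,1,1,2).

From H_k ≅ ker(∂_k) / im(∂_{k+1}) we obtain:

  H_0: rank C_0 − rank ∂_1 = 6 − 5 = 1, and the invariant factors of ∂_1 are all 1, so H_0 ≅ Z.
  H_1: rank ker ∂_1 − rank ∂_2 = (15 − 5) − 10 = 0, and ∂_2 has invariant factor 2 > 1, so H_1 ≅ Z/2Z.
  H_2: rank ker ∂_2 − rank ∂_3 = (10 − 10) − 0 = 0, and there is no ∂_3, so H_2 ≅ 0.

As a check, the Euler characteristic is 6 − 15 + 10 = 1, which agrees with 1 − 0 + 0 = 1.

H_0 = Z,  H_1 = Z/2Z,  H_2 = 0.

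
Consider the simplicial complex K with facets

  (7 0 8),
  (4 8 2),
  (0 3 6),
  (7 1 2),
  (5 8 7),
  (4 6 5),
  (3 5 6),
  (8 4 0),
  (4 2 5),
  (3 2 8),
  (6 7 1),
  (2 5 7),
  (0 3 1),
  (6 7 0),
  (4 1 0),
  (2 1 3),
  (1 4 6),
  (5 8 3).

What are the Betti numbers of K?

Fix the vertex order 0 < 1 < 2 < 3 < 4 < 5 < 6 < 7 < 8 and write every simplex with vertices in increasing order. Then dim K = 2 and the simplices of K are:

  0-simplices (9): [0], [1], [2], [3], [4], [5], [6], [7], [8]
  1-simplices (27): (27 of them)
  2-simplices (18): [0,1,3], [0,1,4], [0,3,6], [0,4,8], [0,6,7], [0,7,8], [1,2,3], [1,2,7], [1,4,6], [1,6,7], [2,3,8], [2,4,5], [2,4,8], [2,5,7], [3,5,6], [3,5,8], [4,5,6], [5,7,8]

so the chain groups are C_0 ≅ Z^9, C_1 ≅ Z^27, C_2 ≅ Z^18.

∂_1: C_1 → C_0 sends each edge [p,q] (with p < q) to q − p. For instance
  ∂[5,8] = [8] − [5].
As a 9×27 matrix over Z this has rank 8, with invariant factors (1,1,1,1,1,1,1,1).

Boundary ∂_2: C_2 → C_1 sends each 2-simplex [p,q,r] to [q,r] − [p,r] + [p,q]. For instance
  ∂[0,1,3] = [1,3] − [0,3] + [0,1],
  ∂[1,4,6] = [4,6] − [1,6] + [1,4].
This gives a 27×18 integer matrix of rank 18; reducing to Smith normal form yields diagonal entries (1,1,1,1,1,1,1,1,1,1,1,1,1,1,1,1,1,2).

From H_k ≅ ker(∂_k) / im(∂_{k+1}) we obtain:

  H_0: rank C_0 − rank ∂_1 = 9 − 8 = 1, and the invariant factors of ∂_1 are all 1, so H_0 ≅ Z.
  H_1: rank ker ∂_1 − rank ∂_2 = (27 − 8) − 18 = 1, and ∂_2 has invariant factor 2 > 1, so H_1 ≅ Z ⊕ Z/2.
  H_2: rank ker ∂_2 − rank ∂_3 = (18 − 18) − 0 = 0, and there is no ∂_3, so H_2 ≅ 0.

As a check, the Euler characteristic is 9 − 27 + 18 = 0, which agrees with 1 − 1 + 0 = 0.
(K is a triangulation of the Klein bottle.)

Hence the Betti numbers are b_0 = 1, b_1 = 1, b_2 = 0.

b_0 = 1, b_1 = 1, b_2 = 0.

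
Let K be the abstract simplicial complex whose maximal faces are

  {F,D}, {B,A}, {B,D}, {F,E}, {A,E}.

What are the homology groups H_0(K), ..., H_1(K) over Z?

H_0 ≅ Z,  H_1 ≅ Z.

Order the vertices as A < B < D < E < F. Listing each simplex with vertices in this order, K has dimension 1 with simplices:

  0-simplices (5): A, B, D, E, F
  1-simplices (5): AB, AE, BD, DF, EF

so the chain groups are C_0 ≅ Z^5, C_1 ≅ Z^5.

∂_1: C_1 → C_0 is given by ∂[p,q] = [q] − [p].
As a 5×5 matrix over Z this has rank 4, with invariant factors (1,1,1,1).

Computing H_k = (kernel of ∂_k) / (image of ∂_{k+1}):

  H_0: rank C_0 − rank ∂_1 = 5 − 4 = 1, and the invariant factors of ∂_1 are all 1, so H_0 ≅ Z.
  H_1: rank ker ∂_1 − rank ∂_2 = (5 − 4) − 0 = 1, and there is no ∂_2, so H_1 ≅ Z.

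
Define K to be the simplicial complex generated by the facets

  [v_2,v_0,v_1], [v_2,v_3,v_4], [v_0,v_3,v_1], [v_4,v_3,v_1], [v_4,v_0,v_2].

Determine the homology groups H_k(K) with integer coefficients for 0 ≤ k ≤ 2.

H_0 ≅ Z,  H_1 ≅ Z,  H_2 = 0.

Order the vertices as v_0 < v_1 < v_2 < v_3 < v_4. Listing each simplex with vertices in this order, K has dimension 2 with simplices:

  0-simplices (5): [v_0], [v_1], [v_2], [v_3], [v_4]
  1-simplices (10): [v_0,v_1], [v_0,v_2], [v_0,v_3], [v_0,v_4], [v_1,v_2], [v_1,v_3], [v_1,v_4], [v_2,v_3], [v_2,v_4], [v_3,v_4]
  2-simplices (5): [v_0,v_1,v_2], [v_0,v_1,v_3], [v_0,v_2,v_4], [v_1,v_3,v_4], [v_2,v_3,v_4]

giving chain groups C_0 ≅ Z^5, C_1 ≅ Z^10, C_2 ≅ Z^5.

Boundary ∂_1: C_1 → C_0 maps an edge to its endpoints' difference, ∂[p,q] = q − p.
As a 5×10 matrix over Z this has rank 4, with invariant factors (1,1,1,1).

The boundary map ∂_2: C_2 → C_1 sends each 2-simplex [p,q,r] to [q,r] − [p,r] + [p,q]. For instance
  ∂[v_0,v_2,v_4] = [v_2,v_4] − [v_0,v_4] + [v_0,v_2],
  ∂[v_2,v_3,v_4] = [v_3,v_4] − [v_2,v_4] + [v_2,v_3].
This gives a 10×5 integer matrix of rank 5; reducing to Smith normal form yields diagonal entries (1,1,1,1,1).

From H_k ≅ ker(∂_k) / im(∂_{k+1}) we obtain:

  H_0: rank C_0 − rank ∂_1 = 5 − 4 = 1, and the invariant factors of ∂_1 are all 1, so H_0 ≅ Z.
  H_1: rank ker ∂_1 − rank ∂_2 = (10 − 4) − 5 = 1, and the invariant factors of ∂_2 are all 1, so H_1 ≅ Z.
  H_2: rank ker ∂_2 − rank ∂_3 = (5 − 5) − 0 = 0, and there is no ∂_3, so H_2 ≅ 0.

As a check, the Euler characteristic is 5 − 10 + 5 = 0, which agrees with 1 − 1 + 0 = 0.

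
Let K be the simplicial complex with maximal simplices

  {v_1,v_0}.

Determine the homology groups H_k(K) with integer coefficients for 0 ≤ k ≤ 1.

K has 2 vertices, 1 edge.
rank ∂_0 = 0, rank ∂_1 = 1 ⇒ b_0 = 2 − 0 − 1 = 1; all invariant factors of ∂_1 are 1 so no torsion. So H_0 ≅ Z.
rank ∂_1 = 1, rank ∂_2 = 0 ⇒ b_1 = 1 − 1 − 0 = 0. So H_1 ≅ 0.

H_0 = Z,  H_1 = 0.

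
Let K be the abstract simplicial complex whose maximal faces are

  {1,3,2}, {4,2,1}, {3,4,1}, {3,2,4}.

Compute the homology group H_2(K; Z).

We work with the vertex ordering 1 < 2 < 3 < 4. The simplices of K, each written with vertices in increasing order, are:

  0-simplices (4): [1], [2], [3], [4]
  1-simplices (6): [1,2], [1,3], [1,4], [2,3], [2,4], [3,4]
  2-simplices (4): [1,2,3], [1,2,4], [1,3,4], [2,3,4]

Hence C_0 ≅ Z^4, C_1 ≅ Z^6, C_2 ≅ Z^4.

∂_1: C_1 → C_0 is given by ∂[p,q] = [q] − [p].
This gives a 4×6 integer matrix of rank 3; reducing to Smith normal form yields diagonal entries (1,1,1).

Boundary ∂_2: C_2 → C_1 acts by ∂[p,q,r] = [q,r] − [p,r] + [p,q]. For instance
  ∂[1,2,4] = [2,4] − [1,4] + [1,2],
  ∂[1,2,3] = [2,3] − [1,3] + [1,2].
The 6×4 boundary matrix has rank 3 and Smith normal form diag(1,1,1).

Now H_k = ker ∂_k / im ∂_{k+1}, so:

  H_2: rank ker ∂_2 − rank ∂_3 = (4 − 3) − 0 = 1, and there is no ∂_3, so H_2 = Z.

(K is a triangulation of the 2-sphere S^2.)

H_2 ≅ Z.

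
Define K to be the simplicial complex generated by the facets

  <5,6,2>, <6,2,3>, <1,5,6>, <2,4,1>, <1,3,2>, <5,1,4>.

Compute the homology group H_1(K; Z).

Fix the vertex order 1 < 2 < 3 < 4 < 5 < 6 and write every simplex with vertices in increasing order. Then dim K = 2 and the simplices of K are:

  0-simplices (6): [1], [2], [3], [4], [5], [6]
  1-simplices (12): [1,2], [1,3], [1,4], [1,5], [1,6], [2,3], [2,4], [2,5], [2,6], [3,6], [4,5], [5,6]
  2-simplices (6): [1,2,3], [1,2,4], [1,4,5], [1,5,6], [2,3,6], [2,5,6]

so the chain groups are C_0 ≅ Z^6, C_1 ≅ Z^12, C_2 ≅ Z^6.

∂_1: C_1 → C_0 sends each edge [p,q] (with p < q) to q − p. For instance
  ∂[2,5] = [5] − [2].
The resulting 6×12 matrix has rank 5, and its Smith normal form has invariant factors (1,1,1,1,1).

The boundary map ∂_2: C_2 → C_1 maps a triangle to the signed sum of its edges. For instance
  ∂[2,5,6] = [5,6] − [2,6] + [2,5],
  ∂[1,5,6] = [5,6] − [1,6] + [1,5].
As a 12×6 matrix over Z this has rank 6, with invariant factors (1,1,1,1,1,1).

Reading off H_k = ker ∂_k / im ∂_{k+1}:

  H_1: rank ker ∂_1 − rank ∂_2 = (12 − 5) − 6 = 1, and the invariant factors of ∂_2 are all 1, so H_1 = Z.

H_1 = Z.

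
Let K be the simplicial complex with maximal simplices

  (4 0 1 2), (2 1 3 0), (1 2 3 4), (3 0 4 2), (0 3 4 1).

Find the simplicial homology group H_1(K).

We work with the vertex ordering 0 < 1 < 2 < 3 < 4. The simplices of K, each written with vertices in increasing order, are:

  0-simplices (5): [0], [1], [2], [3], [4]
  1-simplices (10): [0,1], [0,2], [0,3], [0,4], [1,2], [1,3], [1,4], [2,3], [2,4], [3,4]
  2-simplices (10): [0,1,2], [0,1,3], [0,1,4], [0,2,3], [0,2,4], [0,3,4], [1,2,3], [1,2,4], [1,3,4], [2,3,4]
  3-simplices (5): [0,1,2,3], [0,1,2,4], [0,1,3,4], [0,2,3,4], [1,2,3,4]

giving chain groups C_0 ≅ Z^5, C_1 ≅ Z^10, C_2 ≅ Z^10, C_3 ≅ Z^5.

∂_1: C_1 → C_0 maps an edge to its endpoints' difference, ∂[p,q] = q − p. For instance
  ∂[1,4] = [4] − [1].
The 5×10 boundary matrix has rank 4 and Smith normal form diag(1,1,1,1).

The boundary map ∂_2: C_2 → C_1 sends each 2-simplex [p,q,r] to [q,r] − [p,r] + [p,q]. For instance
  ∂[0,1,3] = [1,3] − [0,3] + [0,1],
  ∂[1,3,4] = [3,4] − [1,4] + [1,3].
The 10×10 boundary matrix has rank 6 and Smith normal form diag(1,1,1,1,1,1).

Boundary ∂_3: C_3 → C_2 sends each 3-simplex σ to the alternating sum Σ_i (−1)^i (σ with its i-th vertex removed). For instance
  ∂[0,1,3,4] = [1,3,4] − [0,3,4] + [0,1,4] − [0,1,3],
  ∂[0,2,3,4] = [2,3,4] − [0,3,4] + [0,2,4] − [0,2,3].
This gives a 10×5 integer matrix of rank 4; reducing to Smith normal form yields diagonal entries (1,1,1,1).

Now H_k = ker ∂_k / im ∂_{k+1}, so:

  H_1: rank ker ∂_1 − rank ∂_2 = (10 − 4) − 6 = 0, and the invariant factors of ∂_2 are all 1, so H_1 ≅ 0.

H_1 = 0.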